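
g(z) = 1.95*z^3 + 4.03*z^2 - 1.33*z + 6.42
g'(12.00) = 937.79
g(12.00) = 3940.38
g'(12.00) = 937.79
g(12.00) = 3940.38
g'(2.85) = 69.16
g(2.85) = 80.50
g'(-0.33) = -3.35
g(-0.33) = 7.23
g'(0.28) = 1.39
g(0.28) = 6.41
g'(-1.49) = -0.35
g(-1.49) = 10.90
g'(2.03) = 39.14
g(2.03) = 36.64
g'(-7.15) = 240.11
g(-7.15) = -490.82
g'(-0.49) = -3.87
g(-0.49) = 7.81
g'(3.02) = 76.37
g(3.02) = 92.87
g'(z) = 5.85*z^2 + 8.06*z - 1.33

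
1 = 1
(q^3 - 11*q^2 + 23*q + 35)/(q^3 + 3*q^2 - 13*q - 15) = (q^2 - 12*q + 35)/(q^2 + 2*q - 15)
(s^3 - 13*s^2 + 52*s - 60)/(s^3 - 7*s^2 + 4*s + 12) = (s - 5)/(s + 1)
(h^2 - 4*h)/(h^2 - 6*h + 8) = h/(h - 2)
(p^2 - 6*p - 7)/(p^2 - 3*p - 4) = (p - 7)/(p - 4)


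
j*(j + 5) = j^2 + 5*j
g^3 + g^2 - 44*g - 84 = (g - 7)*(g + 2)*(g + 6)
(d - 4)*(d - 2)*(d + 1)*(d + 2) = d^4 - 3*d^3 - 8*d^2 + 12*d + 16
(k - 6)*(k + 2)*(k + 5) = k^3 + k^2 - 32*k - 60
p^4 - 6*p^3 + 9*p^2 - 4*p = p*(p - 4)*(p - 1)^2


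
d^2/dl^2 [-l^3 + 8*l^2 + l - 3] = 16 - 6*l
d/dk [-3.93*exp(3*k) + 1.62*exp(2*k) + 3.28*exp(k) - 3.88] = (-11.79*exp(2*k) + 3.24*exp(k) + 3.28)*exp(k)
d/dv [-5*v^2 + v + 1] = 1 - 10*v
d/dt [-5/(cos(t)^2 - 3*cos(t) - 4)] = 5*(3 - 2*cos(t))*sin(t)/(sin(t)^2 + 3*cos(t) + 3)^2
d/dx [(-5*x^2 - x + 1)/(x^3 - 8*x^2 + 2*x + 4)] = (5*x^4 + 2*x^3 - 21*x^2 - 24*x - 6)/(x^6 - 16*x^5 + 68*x^4 - 24*x^3 - 60*x^2 + 16*x + 16)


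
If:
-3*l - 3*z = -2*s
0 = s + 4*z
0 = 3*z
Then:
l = 0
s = 0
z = 0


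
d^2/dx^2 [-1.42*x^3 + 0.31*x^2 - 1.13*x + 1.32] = 0.62 - 8.52*x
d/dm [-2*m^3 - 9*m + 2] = -6*m^2 - 9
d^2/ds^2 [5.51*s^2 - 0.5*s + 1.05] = 11.0200000000000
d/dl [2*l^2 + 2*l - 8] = 4*l + 2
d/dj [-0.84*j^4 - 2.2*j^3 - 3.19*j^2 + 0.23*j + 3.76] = -3.36*j^3 - 6.6*j^2 - 6.38*j + 0.23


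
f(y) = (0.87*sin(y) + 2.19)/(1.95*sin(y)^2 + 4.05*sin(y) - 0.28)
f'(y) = (-3.9*sin(y)*cos(y) - 4.05*cos(y))*(0.87*sin(y) + 2.19)/(1.95*sin(y)^2 + 4.05*sin(y) - 0.28)^2 + 0.87*cos(y)/(1.95*sin(y)^2 + 4.05*sin(y) - 0.28)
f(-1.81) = -0.57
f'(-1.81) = 0.10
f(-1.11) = -0.60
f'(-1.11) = -0.23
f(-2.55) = -0.88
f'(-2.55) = 1.08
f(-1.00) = -0.63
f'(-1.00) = -0.32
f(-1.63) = -0.56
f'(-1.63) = 0.02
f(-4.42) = 0.56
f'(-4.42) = 0.19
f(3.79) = -0.83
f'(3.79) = 0.90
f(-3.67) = 1.16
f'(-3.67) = 2.35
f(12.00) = -0.91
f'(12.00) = -1.18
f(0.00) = -7.82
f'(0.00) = -116.24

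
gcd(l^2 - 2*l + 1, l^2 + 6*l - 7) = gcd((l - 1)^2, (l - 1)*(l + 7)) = l - 1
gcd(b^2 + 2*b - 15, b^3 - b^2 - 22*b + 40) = b + 5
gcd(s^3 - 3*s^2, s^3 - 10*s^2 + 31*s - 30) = s - 3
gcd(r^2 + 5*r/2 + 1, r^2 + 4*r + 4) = r + 2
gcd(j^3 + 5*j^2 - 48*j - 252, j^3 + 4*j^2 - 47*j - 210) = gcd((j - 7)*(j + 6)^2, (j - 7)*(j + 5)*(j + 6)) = j^2 - j - 42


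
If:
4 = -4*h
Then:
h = -1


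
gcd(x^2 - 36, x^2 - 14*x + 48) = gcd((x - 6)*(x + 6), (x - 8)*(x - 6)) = x - 6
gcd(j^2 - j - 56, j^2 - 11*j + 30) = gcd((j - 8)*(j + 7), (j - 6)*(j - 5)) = 1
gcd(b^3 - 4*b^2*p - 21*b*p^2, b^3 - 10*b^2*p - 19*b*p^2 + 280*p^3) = -b + 7*p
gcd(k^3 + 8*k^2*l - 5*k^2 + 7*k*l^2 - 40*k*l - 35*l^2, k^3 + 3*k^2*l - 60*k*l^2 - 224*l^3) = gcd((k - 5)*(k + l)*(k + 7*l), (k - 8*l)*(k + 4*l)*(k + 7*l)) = k + 7*l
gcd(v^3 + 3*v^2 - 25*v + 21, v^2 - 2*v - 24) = 1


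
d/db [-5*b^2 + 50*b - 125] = 50 - 10*b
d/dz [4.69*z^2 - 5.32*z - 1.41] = 9.38*z - 5.32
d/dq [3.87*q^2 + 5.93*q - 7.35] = 7.74*q + 5.93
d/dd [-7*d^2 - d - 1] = -14*d - 1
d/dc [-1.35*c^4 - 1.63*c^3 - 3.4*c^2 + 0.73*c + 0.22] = -5.4*c^3 - 4.89*c^2 - 6.8*c + 0.73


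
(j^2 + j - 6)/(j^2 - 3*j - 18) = (j - 2)/(j - 6)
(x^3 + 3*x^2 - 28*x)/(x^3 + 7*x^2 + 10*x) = (x^2 + 3*x - 28)/(x^2 + 7*x + 10)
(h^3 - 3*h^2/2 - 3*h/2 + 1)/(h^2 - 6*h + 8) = (2*h^2 + h - 1)/(2*(h - 4))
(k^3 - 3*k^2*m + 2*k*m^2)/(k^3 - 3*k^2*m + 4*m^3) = k*(k - m)/(k^2 - k*m - 2*m^2)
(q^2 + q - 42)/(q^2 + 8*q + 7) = (q - 6)/(q + 1)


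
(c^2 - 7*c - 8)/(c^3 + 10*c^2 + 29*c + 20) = (c - 8)/(c^2 + 9*c + 20)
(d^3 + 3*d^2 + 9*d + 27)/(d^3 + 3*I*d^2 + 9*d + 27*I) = (d + 3)/(d + 3*I)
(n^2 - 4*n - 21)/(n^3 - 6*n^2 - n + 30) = (n^2 - 4*n - 21)/(n^3 - 6*n^2 - n + 30)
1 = 1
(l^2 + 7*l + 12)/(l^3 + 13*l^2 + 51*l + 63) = (l + 4)/(l^2 + 10*l + 21)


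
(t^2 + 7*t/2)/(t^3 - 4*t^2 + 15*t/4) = 2*(2*t + 7)/(4*t^2 - 16*t + 15)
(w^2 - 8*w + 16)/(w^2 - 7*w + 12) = (w - 4)/(w - 3)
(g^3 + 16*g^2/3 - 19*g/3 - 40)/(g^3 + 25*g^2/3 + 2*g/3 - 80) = (g + 3)/(g + 6)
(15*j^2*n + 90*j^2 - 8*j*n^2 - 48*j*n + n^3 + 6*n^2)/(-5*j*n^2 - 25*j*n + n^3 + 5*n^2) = (-3*j*n - 18*j + n^2 + 6*n)/(n*(n + 5))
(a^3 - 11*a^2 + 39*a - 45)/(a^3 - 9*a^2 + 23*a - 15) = (a - 3)/(a - 1)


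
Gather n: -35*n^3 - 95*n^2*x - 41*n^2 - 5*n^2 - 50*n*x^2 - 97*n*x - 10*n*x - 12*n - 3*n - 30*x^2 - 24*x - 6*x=-35*n^3 + n^2*(-95*x - 46) + n*(-50*x^2 - 107*x - 15) - 30*x^2 - 30*x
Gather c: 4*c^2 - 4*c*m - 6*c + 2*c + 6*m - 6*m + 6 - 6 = 4*c^2 + c*(-4*m - 4)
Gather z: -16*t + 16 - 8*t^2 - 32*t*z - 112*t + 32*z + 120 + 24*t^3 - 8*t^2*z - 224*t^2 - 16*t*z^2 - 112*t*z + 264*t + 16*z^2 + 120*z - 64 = 24*t^3 - 232*t^2 + 136*t + z^2*(16 - 16*t) + z*(-8*t^2 - 144*t + 152) + 72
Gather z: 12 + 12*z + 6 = 12*z + 18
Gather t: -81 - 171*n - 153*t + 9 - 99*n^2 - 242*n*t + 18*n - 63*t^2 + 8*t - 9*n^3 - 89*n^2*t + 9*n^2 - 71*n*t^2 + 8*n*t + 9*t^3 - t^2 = -9*n^3 - 90*n^2 - 153*n + 9*t^3 + t^2*(-71*n - 64) + t*(-89*n^2 - 234*n - 145) - 72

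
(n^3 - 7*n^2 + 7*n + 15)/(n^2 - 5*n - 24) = (-n^3 + 7*n^2 - 7*n - 15)/(-n^2 + 5*n + 24)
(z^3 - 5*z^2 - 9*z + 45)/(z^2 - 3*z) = z - 2 - 15/z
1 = 1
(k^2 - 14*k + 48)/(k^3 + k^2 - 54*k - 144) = (k - 6)/(k^2 + 9*k + 18)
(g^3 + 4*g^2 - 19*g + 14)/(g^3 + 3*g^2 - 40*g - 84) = (g^2 - 3*g + 2)/(g^2 - 4*g - 12)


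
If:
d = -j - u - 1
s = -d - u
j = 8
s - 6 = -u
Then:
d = -6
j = 8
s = 9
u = -3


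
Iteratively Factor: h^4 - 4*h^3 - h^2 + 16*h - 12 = (h - 3)*(h^3 - h^2 - 4*h + 4) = (h - 3)*(h - 1)*(h^2 - 4) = (h - 3)*(h - 1)*(h + 2)*(h - 2)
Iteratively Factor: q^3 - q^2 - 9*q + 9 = (q - 1)*(q^2 - 9) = (q - 1)*(q + 3)*(q - 3)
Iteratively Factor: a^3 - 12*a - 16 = (a + 2)*(a^2 - 2*a - 8) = (a - 4)*(a + 2)*(a + 2)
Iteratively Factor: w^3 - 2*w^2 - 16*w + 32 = (w - 4)*(w^2 + 2*w - 8) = (w - 4)*(w + 4)*(w - 2)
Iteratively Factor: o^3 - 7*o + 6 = (o - 2)*(o^2 + 2*o - 3) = (o - 2)*(o - 1)*(o + 3)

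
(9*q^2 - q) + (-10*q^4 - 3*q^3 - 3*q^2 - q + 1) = -10*q^4 - 3*q^3 + 6*q^2 - 2*q + 1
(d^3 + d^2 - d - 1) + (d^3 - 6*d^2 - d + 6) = 2*d^3 - 5*d^2 - 2*d + 5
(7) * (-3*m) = -21*m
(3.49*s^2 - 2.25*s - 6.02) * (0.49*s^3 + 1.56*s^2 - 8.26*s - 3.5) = 1.7101*s^5 + 4.3419*s^4 - 35.2872*s^3 - 3.0212*s^2 + 57.6002*s + 21.07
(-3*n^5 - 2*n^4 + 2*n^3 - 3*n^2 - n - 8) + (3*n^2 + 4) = -3*n^5 - 2*n^4 + 2*n^3 - n - 4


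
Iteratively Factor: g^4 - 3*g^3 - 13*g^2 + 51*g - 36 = (g - 3)*(g^3 - 13*g + 12) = (g - 3)*(g - 1)*(g^2 + g - 12) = (g - 3)*(g - 1)*(g + 4)*(g - 3)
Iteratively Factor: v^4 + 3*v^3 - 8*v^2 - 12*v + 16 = (v + 2)*(v^3 + v^2 - 10*v + 8) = (v - 1)*(v + 2)*(v^2 + 2*v - 8) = (v - 1)*(v + 2)*(v + 4)*(v - 2)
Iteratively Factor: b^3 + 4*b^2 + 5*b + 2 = (b + 1)*(b^2 + 3*b + 2) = (b + 1)^2*(b + 2)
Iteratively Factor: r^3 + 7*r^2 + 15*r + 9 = (r + 1)*(r^2 + 6*r + 9) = (r + 1)*(r + 3)*(r + 3)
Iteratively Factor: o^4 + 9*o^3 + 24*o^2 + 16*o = (o + 1)*(o^3 + 8*o^2 + 16*o) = (o + 1)*(o + 4)*(o^2 + 4*o) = o*(o + 1)*(o + 4)*(o + 4)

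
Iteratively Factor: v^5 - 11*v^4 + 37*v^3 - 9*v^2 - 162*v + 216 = (v - 3)*(v^4 - 8*v^3 + 13*v^2 + 30*v - 72) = (v - 3)^2*(v^3 - 5*v^2 - 2*v + 24) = (v - 3)^3*(v^2 - 2*v - 8) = (v - 4)*(v - 3)^3*(v + 2)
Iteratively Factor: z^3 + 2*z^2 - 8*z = (z)*(z^2 + 2*z - 8) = z*(z - 2)*(z + 4)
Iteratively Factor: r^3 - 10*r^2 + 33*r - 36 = (r - 4)*(r^2 - 6*r + 9) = (r - 4)*(r - 3)*(r - 3)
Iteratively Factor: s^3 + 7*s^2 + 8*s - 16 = (s - 1)*(s^2 + 8*s + 16) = (s - 1)*(s + 4)*(s + 4)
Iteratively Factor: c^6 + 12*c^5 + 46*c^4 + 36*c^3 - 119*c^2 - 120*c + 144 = (c - 1)*(c^5 + 13*c^4 + 59*c^3 + 95*c^2 - 24*c - 144) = (c - 1)*(c + 4)*(c^4 + 9*c^3 + 23*c^2 + 3*c - 36) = (c - 1)^2*(c + 4)*(c^3 + 10*c^2 + 33*c + 36) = (c - 1)^2*(c + 3)*(c + 4)*(c^2 + 7*c + 12) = (c - 1)^2*(c + 3)^2*(c + 4)*(c + 4)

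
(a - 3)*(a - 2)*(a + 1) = a^3 - 4*a^2 + a + 6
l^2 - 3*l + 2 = (l - 2)*(l - 1)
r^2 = r^2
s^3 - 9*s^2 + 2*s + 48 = (s - 8)*(s - 3)*(s + 2)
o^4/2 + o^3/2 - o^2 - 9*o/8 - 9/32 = (o/2 + 1/4)*(o - 3/2)*(o + 1/2)*(o + 3/2)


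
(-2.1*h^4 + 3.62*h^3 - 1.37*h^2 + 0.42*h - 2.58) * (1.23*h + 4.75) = -2.583*h^5 - 5.5224*h^4 + 15.5099*h^3 - 5.9909*h^2 - 1.1784*h - 12.255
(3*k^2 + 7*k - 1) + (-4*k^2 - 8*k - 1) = -k^2 - k - 2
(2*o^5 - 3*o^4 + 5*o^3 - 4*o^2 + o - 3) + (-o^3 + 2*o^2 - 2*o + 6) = 2*o^5 - 3*o^4 + 4*o^3 - 2*o^2 - o + 3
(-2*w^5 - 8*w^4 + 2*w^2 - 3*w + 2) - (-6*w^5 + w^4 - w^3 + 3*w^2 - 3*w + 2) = 4*w^5 - 9*w^4 + w^3 - w^2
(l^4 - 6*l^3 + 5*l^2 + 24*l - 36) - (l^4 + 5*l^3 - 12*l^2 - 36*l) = -11*l^3 + 17*l^2 + 60*l - 36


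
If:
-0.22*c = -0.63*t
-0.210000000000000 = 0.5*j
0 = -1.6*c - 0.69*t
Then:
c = 0.00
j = -0.42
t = 0.00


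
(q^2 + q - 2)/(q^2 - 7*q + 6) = (q + 2)/(q - 6)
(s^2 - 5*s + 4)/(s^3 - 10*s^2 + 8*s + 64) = (s - 1)/(s^2 - 6*s - 16)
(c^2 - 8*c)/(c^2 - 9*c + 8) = c/(c - 1)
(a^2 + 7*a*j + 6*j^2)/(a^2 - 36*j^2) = (a + j)/(a - 6*j)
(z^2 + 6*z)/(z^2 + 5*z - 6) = z/(z - 1)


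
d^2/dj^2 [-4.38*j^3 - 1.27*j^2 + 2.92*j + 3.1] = -26.28*j - 2.54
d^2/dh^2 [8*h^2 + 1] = 16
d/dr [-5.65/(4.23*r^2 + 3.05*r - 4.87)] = (47.799*r + 17.2325)/(4.23*r^2 + 3.05*r - 4.87)^2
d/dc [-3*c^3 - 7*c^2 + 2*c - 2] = -9*c^2 - 14*c + 2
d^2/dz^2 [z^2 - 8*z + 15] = 2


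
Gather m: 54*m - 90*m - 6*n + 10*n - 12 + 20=-36*m + 4*n + 8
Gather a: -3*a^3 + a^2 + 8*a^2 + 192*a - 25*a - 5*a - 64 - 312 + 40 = -3*a^3 + 9*a^2 + 162*a - 336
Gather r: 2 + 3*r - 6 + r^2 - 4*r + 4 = r^2 - r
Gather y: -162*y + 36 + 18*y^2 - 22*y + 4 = 18*y^2 - 184*y + 40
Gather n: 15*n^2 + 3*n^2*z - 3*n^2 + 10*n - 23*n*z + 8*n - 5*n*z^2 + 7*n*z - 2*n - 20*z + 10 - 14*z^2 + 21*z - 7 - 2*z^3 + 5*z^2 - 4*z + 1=n^2*(3*z + 12) + n*(-5*z^2 - 16*z + 16) - 2*z^3 - 9*z^2 - 3*z + 4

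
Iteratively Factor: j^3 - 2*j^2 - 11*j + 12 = (j - 4)*(j^2 + 2*j - 3) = (j - 4)*(j - 1)*(j + 3)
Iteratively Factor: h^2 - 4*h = (h)*(h - 4)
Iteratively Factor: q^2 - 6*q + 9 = (q - 3)*(q - 3)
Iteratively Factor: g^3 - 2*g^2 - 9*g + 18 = (g - 3)*(g^2 + g - 6) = (g - 3)*(g - 2)*(g + 3)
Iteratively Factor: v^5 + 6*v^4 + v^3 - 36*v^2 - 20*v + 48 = (v - 1)*(v^4 + 7*v^3 + 8*v^2 - 28*v - 48) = (v - 2)*(v - 1)*(v^3 + 9*v^2 + 26*v + 24) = (v - 2)*(v - 1)*(v + 3)*(v^2 + 6*v + 8) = (v - 2)*(v - 1)*(v + 2)*(v + 3)*(v + 4)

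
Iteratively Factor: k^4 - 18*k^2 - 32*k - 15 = (k + 1)*(k^3 - k^2 - 17*k - 15) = (k + 1)^2*(k^2 - 2*k - 15) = (k + 1)^2*(k + 3)*(k - 5)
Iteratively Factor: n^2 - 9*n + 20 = (n - 5)*(n - 4)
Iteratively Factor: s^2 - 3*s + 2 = (s - 1)*(s - 2)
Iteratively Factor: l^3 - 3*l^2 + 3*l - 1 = (l - 1)*(l^2 - 2*l + 1) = (l - 1)^2*(l - 1)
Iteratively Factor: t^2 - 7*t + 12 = (t - 3)*(t - 4)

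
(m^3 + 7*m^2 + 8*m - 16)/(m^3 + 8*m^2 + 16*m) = (m - 1)/m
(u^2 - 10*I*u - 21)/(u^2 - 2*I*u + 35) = (u - 3*I)/(u + 5*I)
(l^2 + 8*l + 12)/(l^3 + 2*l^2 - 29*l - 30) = (l + 2)/(l^2 - 4*l - 5)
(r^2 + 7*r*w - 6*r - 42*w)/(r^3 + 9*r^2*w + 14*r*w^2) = (r - 6)/(r*(r + 2*w))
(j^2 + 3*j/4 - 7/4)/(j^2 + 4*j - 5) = (j + 7/4)/(j + 5)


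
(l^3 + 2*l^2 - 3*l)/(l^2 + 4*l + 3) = l*(l - 1)/(l + 1)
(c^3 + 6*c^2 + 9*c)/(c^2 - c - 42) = c*(c^2 + 6*c + 9)/(c^2 - c - 42)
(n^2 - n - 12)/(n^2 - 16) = (n + 3)/(n + 4)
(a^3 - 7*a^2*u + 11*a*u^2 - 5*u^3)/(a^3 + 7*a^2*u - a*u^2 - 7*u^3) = (a^2 - 6*a*u + 5*u^2)/(a^2 + 8*a*u + 7*u^2)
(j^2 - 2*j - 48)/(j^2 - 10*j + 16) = (j + 6)/(j - 2)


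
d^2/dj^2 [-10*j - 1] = 0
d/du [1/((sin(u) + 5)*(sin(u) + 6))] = -(2*sin(u) + 11)*cos(u)/((sin(u) + 5)^2*(sin(u) + 6)^2)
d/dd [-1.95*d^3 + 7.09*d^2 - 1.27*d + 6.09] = -5.85*d^2 + 14.18*d - 1.27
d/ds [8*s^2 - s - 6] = 16*s - 1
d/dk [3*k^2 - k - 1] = 6*k - 1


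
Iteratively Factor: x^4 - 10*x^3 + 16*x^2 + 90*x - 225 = (x - 5)*(x^3 - 5*x^2 - 9*x + 45) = (x - 5)^2*(x^2 - 9) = (x - 5)^2*(x - 3)*(x + 3)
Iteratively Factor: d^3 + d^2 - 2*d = (d + 2)*(d^2 - d) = d*(d + 2)*(d - 1)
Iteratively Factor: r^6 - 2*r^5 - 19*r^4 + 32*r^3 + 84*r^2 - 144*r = (r - 2)*(r^5 - 19*r^3 - 6*r^2 + 72*r) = r*(r - 2)*(r^4 - 19*r^2 - 6*r + 72) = r*(r - 4)*(r - 2)*(r^3 + 4*r^2 - 3*r - 18) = r*(r - 4)*(r - 2)^2*(r^2 + 6*r + 9) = r*(r - 4)*(r - 2)^2*(r + 3)*(r + 3)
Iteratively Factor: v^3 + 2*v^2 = (v)*(v^2 + 2*v) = v*(v + 2)*(v)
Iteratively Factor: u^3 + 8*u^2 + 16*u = (u + 4)*(u^2 + 4*u) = u*(u + 4)*(u + 4)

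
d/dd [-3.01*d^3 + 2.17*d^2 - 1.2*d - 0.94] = -9.03*d^2 + 4.34*d - 1.2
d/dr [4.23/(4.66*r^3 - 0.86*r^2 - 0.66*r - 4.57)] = (-59.1354*r^2 + 7.2756*r + 2.7918)/(-4.66*r^3 + 0.86*r^2 + 0.66*r + 4.57)^2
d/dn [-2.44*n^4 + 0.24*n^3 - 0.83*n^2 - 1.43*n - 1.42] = -9.76*n^3 + 0.72*n^2 - 1.66*n - 1.43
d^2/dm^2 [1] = 0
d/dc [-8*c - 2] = -8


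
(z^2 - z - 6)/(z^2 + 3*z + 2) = (z - 3)/(z + 1)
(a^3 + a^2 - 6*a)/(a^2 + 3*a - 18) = a*(a^2 + a - 6)/(a^2 + 3*a - 18)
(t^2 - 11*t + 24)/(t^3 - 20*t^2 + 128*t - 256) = (t - 3)/(t^2 - 12*t + 32)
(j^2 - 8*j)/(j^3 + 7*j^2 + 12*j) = (j - 8)/(j^2 + 7*j + 12)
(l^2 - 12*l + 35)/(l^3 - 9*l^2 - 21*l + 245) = (l - 5)/(l^2 - 2*l - 35)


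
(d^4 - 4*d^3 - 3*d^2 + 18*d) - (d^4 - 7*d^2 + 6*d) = -4*d^3 + 4*d^2 + 12*d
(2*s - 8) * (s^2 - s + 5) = 2*s^3 - 10*s^2 + 18*s - 40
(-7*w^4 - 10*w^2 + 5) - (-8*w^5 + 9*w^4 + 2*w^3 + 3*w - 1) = 8*w^5 - 16*w^4 - 2*w^3 - 10*w^2 - 3*w + 6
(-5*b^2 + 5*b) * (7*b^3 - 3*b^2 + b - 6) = -35*b^5 + 50*b^4 - 20*b^3 + 35*b^2 - 30*b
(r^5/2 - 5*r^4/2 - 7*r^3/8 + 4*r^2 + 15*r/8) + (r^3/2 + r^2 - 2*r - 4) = r^5/2 - 5*r^4/2 - 3*r^3/8 + 5*r^2 - r/8 - 4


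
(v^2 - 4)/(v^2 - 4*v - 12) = (v - 2)/(v - 6)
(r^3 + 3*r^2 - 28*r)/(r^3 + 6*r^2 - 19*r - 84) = r/(r + 3)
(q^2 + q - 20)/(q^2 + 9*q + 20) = (q - 4)/(q + 4)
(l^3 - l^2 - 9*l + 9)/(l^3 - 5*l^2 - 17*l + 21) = (l - 3)/(l - 7)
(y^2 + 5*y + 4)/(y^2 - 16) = (y + 1)/(y - 4)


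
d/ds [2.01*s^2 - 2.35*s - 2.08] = 4.02*s - 2.35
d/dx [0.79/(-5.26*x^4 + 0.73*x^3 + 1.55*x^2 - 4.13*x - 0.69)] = (16.6216*x^3 - 1.7301*x^2 - 2.449*x + 3.2627)/(5.26*x^4 - 0.73*x^3 - 1.55*x^2 + 4.13*x + 0.69)^2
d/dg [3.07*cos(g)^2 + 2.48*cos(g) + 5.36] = -(6.14*cos(g) + 2.48)*sin(g)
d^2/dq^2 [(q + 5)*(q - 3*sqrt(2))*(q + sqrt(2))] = 6*q - 4*sqrt(2) + 10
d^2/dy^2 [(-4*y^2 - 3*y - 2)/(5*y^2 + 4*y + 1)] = 2*(5*y^3 - 90*y^2 - 75*y - 14)/(125*y^6 + 300*y^5 + 315*y^4 + 184*y^3 + 63*y^2 + 12*y + 1)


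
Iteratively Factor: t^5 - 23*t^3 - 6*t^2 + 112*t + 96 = (t + 2)*(t^4 - 2*t^3 - 19*t^2 + 32*t + 48) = (t + 2)*(t + 4)*(t^3 - 6*t^2 + 5*t + 12) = (t + 1)*(t + 2)*(t + 4)*(t^2 - 7*t + 12) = (t - 4)*(t + 1)*(t + 2)*(t + 4)*(t - 3)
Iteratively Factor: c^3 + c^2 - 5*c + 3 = (c - 1)*(c^2 + 2*c - 3) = (c - 1)^2*(c + 3)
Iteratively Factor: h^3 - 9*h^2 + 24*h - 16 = (h - 4)*(h^2 - 5*h + 4) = (h - 4)*(h - 1)*(h - 4)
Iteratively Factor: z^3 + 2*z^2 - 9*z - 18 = (z + 2)*(z^2 - 9) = (z + 2)*(z + 3)*(z - 3)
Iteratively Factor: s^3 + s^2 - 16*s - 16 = (s + 4)*(s^2 - 3*s - 4) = (s - 4)*(s + 4)*(s + 1)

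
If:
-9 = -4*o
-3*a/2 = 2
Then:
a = -4/3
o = 9/4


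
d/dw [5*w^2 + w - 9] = 10*w + 1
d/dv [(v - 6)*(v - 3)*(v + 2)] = v*(3*v - 14)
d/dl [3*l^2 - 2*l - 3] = 6*l - 2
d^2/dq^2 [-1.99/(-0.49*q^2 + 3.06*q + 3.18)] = (0.955598*q^2 - 5.967612*q - 1.99*(0.98*q - 3.06)*(1.96*q - 6.12) - 6.201636)/(-0.49*q^2 + 3.06*q + 3.18)^3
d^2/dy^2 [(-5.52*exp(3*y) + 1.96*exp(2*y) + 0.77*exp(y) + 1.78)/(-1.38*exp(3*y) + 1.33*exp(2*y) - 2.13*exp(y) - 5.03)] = (-2.8421709430404e-14*exp(8*y) + 6.39878399999998*exp(7*y) - 64.60056*exp(6*y) - 383.462946*exp(5*y) + 241.261075*exp(4*y) + 633.450117*exp(3*y) + 1289.372556*exp(2*y) - 245.817123*exp(y) - 0.410951000000004)*exp(y)/(2.628072*exp(9*y) - 7.598556*exp(8*y) + 19.492362*exp(7*y) + 2.92834699999999*exp(6*y) - 25.306335*exp(5*y) + 97.301562*exp(4*y) + 28.912401*exp(3*y) - 32.48877*exp(2*y) + 161.672751*exp(y) + 127.263527)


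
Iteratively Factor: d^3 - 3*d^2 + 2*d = (d - 2)*(d^2 - d) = (d - 2)*(d - 1)*(d)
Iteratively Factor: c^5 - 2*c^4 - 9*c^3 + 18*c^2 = (c)*(c^4 - 2*c^3 - 9*c^2 + 18*c) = c*(c - 3)*(c^3 + c^2 - 6*c) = c^2*(c - 3)*(c^2 + c - 6) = c^2*(c - 3)*(c + 3)*(c - 2)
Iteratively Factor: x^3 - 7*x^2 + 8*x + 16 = (x - 4)*(x^2 - 3*x - 4) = (x - 4)*(x + 1)*(x - 4)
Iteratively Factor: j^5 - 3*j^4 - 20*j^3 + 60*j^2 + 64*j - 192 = (j + 2)*(j^4 - 5*j^3 - 10*j^2 + 80*j - 96) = (j - 2)*(j + 2)*(j^3 - 3*j^2 - 16*j + 48) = (j - 2)*(j + 2)*(j + 4)*(j^2 - 7*j + 12) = (j - 4)*(j - 2)*(j + 2)*(j + 4)*(j - 3)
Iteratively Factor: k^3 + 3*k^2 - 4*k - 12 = (k - 2)*(k^2 + 5*k + 6) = (k - 2)*(k + 3)*(k + 2)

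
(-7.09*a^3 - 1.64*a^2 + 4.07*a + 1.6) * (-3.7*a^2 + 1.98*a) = 26.233*a^5 - 7.9702*a^4 - 18.3062*a^3 + 2.1386*a^2 + 3.168*a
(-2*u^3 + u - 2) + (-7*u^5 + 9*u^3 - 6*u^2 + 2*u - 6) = -7*u^5 + 7*u^3 - 6*u^2 + 3*u - 8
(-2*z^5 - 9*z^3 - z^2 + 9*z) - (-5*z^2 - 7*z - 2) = -2*z^5 - 9*z^3 + 4*z^2 + 16*z + 2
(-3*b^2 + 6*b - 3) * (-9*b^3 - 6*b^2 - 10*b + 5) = 27*b^5 - 36*b^4 + 21*b^3 - 57*b^2 + 60*b - 15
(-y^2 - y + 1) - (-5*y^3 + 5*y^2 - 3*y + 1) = 5*y^3 - 6*y^2 + 2*y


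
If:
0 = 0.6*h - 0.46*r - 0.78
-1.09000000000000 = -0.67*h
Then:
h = 1.63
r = 0.43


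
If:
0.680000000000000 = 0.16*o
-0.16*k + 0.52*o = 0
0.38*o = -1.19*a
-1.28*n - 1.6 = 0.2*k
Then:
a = -1.36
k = 13.81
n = -3.41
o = 4.25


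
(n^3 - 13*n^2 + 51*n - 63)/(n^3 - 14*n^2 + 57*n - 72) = (n - 7)/(n - 8)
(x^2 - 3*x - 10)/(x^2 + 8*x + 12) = (x - 5)/(x + 6)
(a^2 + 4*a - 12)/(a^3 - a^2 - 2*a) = (a + 6)/(a*(a + 1))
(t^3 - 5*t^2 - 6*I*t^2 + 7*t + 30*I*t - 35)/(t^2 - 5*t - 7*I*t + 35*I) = t + I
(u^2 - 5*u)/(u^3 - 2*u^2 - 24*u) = (5 - u)/(-u^2 + 2*u + 24)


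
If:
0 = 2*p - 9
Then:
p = 9/2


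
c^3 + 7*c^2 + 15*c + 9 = (c + 1)*(c + 3)^2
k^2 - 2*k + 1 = (k - 1)^2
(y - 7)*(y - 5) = y^2 - 12*y + 35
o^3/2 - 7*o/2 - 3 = (o/2 + 1/2)*(o - 3)*(o + 2)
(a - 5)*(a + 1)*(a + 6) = a^3 + 2*a^2 - 29*a - 30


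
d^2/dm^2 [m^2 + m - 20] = 2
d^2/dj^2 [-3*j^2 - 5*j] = -6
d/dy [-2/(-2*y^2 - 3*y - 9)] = 2*(-4*y - 3)/(2*y^2 + 3*y + 9)^2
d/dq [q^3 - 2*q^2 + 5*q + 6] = 3*q^2 - 4*q + 5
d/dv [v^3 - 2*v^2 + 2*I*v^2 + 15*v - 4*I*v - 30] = 3*v^2 + 4*v*(-1 + I) + 15 - 4*I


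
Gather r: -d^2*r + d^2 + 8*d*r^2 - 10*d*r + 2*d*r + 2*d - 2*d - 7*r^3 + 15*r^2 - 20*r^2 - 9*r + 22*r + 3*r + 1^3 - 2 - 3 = d^2 - 7*r^3 + r^2*(8*d - 5) + r*(-d^2 - 8*d + 16) - 4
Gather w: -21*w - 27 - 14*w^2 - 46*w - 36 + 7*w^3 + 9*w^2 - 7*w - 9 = 7*w^3 - 5*w^2 - 74*w - 72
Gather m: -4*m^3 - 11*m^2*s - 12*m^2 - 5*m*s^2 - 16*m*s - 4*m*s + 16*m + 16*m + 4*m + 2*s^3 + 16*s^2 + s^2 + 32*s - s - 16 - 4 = -4*m^3 + m^2*(-11*s - 12) + m*(-5*s^2 - 20*s + 36) + 2*s^3 + 17*s^2 + 31*s - 20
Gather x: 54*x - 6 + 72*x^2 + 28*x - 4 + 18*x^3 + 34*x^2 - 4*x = 18*x^3 + 106*x^2 + 78*x - 10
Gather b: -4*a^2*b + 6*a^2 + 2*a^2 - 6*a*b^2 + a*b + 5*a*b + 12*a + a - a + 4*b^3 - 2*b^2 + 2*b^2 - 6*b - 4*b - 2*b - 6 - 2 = 8*a^2 - 6*a*b^2 + 12*a + 4*b^3 + b*(-4*a^2 + 6*a - 12) - 8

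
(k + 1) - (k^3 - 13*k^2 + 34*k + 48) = -k^3 + 13*k^2 - 33*k - 47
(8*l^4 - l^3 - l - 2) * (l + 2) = 8*l^5 + 15*l^4 - 2*l^3 - l^2 - 4*l - 4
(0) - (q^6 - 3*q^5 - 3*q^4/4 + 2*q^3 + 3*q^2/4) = -q^6 + 3*q^5 + 3*q^4/4 - 2*q^3 - 3*q^2/4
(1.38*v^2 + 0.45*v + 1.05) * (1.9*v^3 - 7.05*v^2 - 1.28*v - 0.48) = 2.622*v^5 - 8.874*v^4 - 2.9439*v^3 - 8.6409*v^2 - 1.56*v - 0.504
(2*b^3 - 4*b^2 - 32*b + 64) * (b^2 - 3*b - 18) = 2*b^5 - 10*b^4 - 56*b^3 + 232*b^2 + 384*b - 1152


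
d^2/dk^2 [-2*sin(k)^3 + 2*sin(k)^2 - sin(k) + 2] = 18*sin(k)^3 - 8*sin(k)^2 - 11*sin(k) + 4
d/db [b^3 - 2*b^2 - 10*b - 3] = 3*b^2 - 4*b - 10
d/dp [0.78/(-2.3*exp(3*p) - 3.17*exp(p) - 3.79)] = (5.382*exp(2*p) + 2.4726)*exp(p)/(2.3*exp(3*p) + 3.17*exp(p) + 3.79)^2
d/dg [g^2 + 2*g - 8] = 2*g + 2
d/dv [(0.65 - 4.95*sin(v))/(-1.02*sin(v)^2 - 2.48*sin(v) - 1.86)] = (-5.049*sin(v)^2 + 1.326*sin(v) + 10.819)*cos(v)/(1.0404*sin(v)^4 + 5.0592*sin(v)^3 + 9.9448*sin(v)^2 + 9.2256*sin(v) + 3.4596)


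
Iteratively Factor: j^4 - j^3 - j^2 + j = (j - 1)*(j^3 - j) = j*(j - 1)*(j^2 - 1) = j*(j - 1)^2*(j + 1)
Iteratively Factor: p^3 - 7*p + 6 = (p - 1)*(p^2 + p - 6) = (p - 1)*(p + 3)*(p - 2)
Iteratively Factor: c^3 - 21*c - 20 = (c + 1)*(c^2 - c - 20) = (c - 5)*(c + 1)*(c + 4)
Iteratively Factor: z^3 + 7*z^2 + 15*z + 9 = (z + 1)*(z^2 + 6*z + 9) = (z + 1)*(z + 3)*(z + 3)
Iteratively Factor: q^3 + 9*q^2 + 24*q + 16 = (q + 4)*(q^2 + 5*q + 4) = (q + 4)^2*(q + 1)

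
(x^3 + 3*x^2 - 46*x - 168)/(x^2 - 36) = (x^2 - 3*x - 28)/(x - 6)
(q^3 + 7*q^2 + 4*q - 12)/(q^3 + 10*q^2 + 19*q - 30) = (q + 2)/(q + 5)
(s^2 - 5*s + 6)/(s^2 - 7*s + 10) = (s - 3)/(s - 5)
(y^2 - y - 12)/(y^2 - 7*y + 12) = (y + 3)/(y - 3)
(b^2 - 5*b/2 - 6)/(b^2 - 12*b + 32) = (b + 3/2)/(b - 8)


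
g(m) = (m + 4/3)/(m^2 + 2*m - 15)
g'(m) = (-2*m - 2)*(m + 4/3)/(m^2 + 2*m - 15)^2 + 1/(m^2 + 2*m - 15)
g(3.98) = 0.60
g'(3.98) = -0.57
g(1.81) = -0.39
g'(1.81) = -0.39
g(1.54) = -0.30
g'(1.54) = -0.26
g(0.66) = -0.15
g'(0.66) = -0.11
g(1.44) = -0.28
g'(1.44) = -0.23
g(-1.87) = 0.04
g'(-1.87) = -0.07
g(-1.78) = 0.03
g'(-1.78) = -0.07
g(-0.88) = -0.03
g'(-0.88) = -0.06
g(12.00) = 0.09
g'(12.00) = -0.00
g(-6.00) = -0.52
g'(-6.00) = -0.47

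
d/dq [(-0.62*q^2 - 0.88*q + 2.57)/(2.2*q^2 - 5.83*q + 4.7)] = (5.5506*q^2 - 17.136*q + 10.8471)/(4.84*q^4 - 25.652*q^3 + 54.6689*q^2 - 54.802*q + 22.09)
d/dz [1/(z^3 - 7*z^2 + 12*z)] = (-3*z^2 + 14*z - 12)/(z^2*(z^2 - 7*z + 12)^2)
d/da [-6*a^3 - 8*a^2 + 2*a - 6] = -18*a^2 - 16*a + 2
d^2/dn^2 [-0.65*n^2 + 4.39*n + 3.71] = -1.30000000000000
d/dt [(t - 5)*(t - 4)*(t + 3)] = 3*t^2 - 12*t - 7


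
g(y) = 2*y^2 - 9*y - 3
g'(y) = 4*y - 9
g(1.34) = -11.47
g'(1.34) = -3.64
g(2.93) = -12.20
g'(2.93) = 2.72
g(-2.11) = 24.89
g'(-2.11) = -17.44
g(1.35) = -11.50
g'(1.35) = -3.60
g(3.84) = -8.07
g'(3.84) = 6.36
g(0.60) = -7.68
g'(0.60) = -6.60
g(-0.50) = 2.00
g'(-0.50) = -11.00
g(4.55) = -2.54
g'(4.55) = 9.20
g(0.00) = -3.00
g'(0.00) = -9.00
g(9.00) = 78.00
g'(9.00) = 27.00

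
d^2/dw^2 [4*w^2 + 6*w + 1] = 8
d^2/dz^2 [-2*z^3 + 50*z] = -12*z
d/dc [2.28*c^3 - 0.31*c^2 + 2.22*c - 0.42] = 6.84*c^2 - 0.62*c + 2.22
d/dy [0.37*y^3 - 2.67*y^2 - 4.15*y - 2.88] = 1.11*y^2 - 5.34*y - 4.15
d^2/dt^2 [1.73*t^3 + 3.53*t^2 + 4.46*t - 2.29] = 10.38*t + 7.06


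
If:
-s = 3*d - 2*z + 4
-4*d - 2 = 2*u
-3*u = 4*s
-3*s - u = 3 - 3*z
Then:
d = -23/34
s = -9/34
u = 6/17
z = 29/34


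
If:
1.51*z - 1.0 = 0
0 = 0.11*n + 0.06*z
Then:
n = -0.36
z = 0.66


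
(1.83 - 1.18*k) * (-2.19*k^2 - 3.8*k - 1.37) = 2.5842*k^3 + 0.4763*k^2 - 5.3374*k - 2.5071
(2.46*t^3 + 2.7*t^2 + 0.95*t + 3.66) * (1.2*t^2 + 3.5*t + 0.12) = 2.952*t^5 + 11.85*t^4 + 10.8852*t^3 + 8.041*t^2 + 12.924*t + 0.4392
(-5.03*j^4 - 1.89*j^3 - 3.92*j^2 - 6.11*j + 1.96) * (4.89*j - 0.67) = -24.5967*j^5 - 5.872*j^4 - 17.9025*j^3 - 27.2515*j^2 + 13.6781*j - 1.3132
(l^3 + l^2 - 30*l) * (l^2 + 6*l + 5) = l^5 + 7*l^4 - 19*l^3 - 175*l^2 - 150*l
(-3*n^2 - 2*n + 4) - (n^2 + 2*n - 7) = -4*n^2 - 4*n + 11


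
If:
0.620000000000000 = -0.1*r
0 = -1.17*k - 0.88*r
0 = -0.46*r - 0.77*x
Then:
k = 4.66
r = -6.20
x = 3.70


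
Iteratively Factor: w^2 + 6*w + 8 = (w + 4)*(w + 2)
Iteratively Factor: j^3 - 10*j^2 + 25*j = (j - 5)*(j^2 - 5*j) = (j - 5)^2*(j)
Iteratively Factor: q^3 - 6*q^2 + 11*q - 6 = (q - 3)*(q^2 - 3*q + 2) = (q - 3)*(q - 2)*(q - 1)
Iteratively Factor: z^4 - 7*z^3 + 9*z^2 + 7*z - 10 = (z - 1)*(z^3 - 6*z^2 + 3*z + 10) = (z - 5)*(z - 1)*(z^2 - z - 2) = (z - 5)*(z - 2)*(z - 1)*(z + 1)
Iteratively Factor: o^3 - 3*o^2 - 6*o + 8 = (o + 2)*(o^2 - 5*o + 4) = (o - 4)*(o + 2)*(o - 1)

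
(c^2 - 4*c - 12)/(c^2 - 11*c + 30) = (c + 2)/(c - 5)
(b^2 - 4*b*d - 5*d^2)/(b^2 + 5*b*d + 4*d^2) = (b - 5*d)/(b + 4*d)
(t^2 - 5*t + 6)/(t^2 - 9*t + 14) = (t - 3)/(t - 7)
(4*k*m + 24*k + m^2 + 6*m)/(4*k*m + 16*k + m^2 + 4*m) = (m + 6)/(m + 4)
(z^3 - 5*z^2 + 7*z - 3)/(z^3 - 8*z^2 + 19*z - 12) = (z - 1)/(z - 4)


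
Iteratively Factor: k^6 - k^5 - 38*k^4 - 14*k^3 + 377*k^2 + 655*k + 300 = (k + 1)*(k^5 - 2*k^4 - 36*k^3 + 22*k^2 + 355*k + 300) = (k - 5)*(k + 1)*(k^4 + 3*k^3 - 21*k^2 - 83*k - 60) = (k - 5)*(k + 1)*(k + 4)*(k^3 - k^2 - 17*k - 15) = (k - 5)*(k + 1)^2*(k + 4)*(k^2 - 2*k - 15) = (k - 5)*(k + 1)^2*(k + 3)*(k + 4)*(k - 5)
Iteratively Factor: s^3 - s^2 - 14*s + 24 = (s - 2)*(s^2 + s - 12) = (s - 2)*(s + 4)*(s - 3)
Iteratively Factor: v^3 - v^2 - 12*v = (v + 3)*(v^2 - 4*v) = v*(v + 3)*(v - 4)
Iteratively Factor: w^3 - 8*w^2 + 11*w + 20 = (w - 4)*(w^2 - 4*w - 5) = (w - 5)*(w - 4)*(w + 1)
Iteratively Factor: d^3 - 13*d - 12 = (d + 3)*(d^2 - 3*d - 4) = (d - 4)*(d + 3)*(d + 1)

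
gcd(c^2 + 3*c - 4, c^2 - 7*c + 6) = c - 1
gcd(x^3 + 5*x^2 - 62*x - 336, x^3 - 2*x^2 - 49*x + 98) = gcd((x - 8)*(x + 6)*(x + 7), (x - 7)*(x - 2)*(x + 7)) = x + 7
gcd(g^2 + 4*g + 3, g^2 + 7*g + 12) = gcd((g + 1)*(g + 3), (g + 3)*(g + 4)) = g + 3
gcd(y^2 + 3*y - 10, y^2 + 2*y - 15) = y + 5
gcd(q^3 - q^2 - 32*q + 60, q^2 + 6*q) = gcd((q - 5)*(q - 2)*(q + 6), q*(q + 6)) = q + 6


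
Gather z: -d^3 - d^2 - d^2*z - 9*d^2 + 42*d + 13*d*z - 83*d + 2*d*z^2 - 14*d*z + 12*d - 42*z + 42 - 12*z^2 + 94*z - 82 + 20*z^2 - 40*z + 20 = -d^3 - 10*d^2 - 29*d + z^2*(2*d + 8) + z*(-d^2 - d + 12) - 20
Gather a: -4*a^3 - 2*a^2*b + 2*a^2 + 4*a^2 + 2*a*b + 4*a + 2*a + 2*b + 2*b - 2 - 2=-4*a^3 + a^2*(6 - 2*b) + a*(2*b + 6) + 4*b - 4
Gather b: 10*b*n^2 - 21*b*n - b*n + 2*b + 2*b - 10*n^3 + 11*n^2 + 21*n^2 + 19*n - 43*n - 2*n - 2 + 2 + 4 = b*(10*n^2 - 22*n + 4) - 10*n^3 + 32*n^2 - 26*n + 4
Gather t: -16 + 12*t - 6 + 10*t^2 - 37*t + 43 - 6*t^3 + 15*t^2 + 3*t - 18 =-6*t^3 + 25*t^2 - 22*t + 3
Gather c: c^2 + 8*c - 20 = c^2 + 8*c - 20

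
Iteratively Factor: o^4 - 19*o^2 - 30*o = (o + 3)*(o^3 - 3*o^2 - 10*o) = o*(o + 3)*(o^2 - 3*o - 10) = o*(o + 2)*(o + 3)*(o - 5)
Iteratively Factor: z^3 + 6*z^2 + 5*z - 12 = (z - 1)*(z^2 + 7*z + 12) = (z - 1)*(z + 4)*(z + 3)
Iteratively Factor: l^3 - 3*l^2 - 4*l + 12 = (l + 2)*(l^2 - 5*l + 6) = (l - 2)*(l + 2)*(l - 3)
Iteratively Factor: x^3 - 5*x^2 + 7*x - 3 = (x - 3)*(x^2 - 2*x + 1) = (x - 3)*(x - 1)*(x - 1)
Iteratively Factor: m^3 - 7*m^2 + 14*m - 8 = (m - 4)*(m^2 - 3*m + 2) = (m - 4)*(m - 2)*(m - 1)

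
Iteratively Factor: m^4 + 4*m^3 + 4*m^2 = (m)*(m^3 + 4*m^2 + 4*m) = m*(m + 2)*(m^2 + 2*m) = m^2*(m + 2)*(m + 2)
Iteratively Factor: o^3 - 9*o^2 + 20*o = (o - 5)*(o^2 - 4*o) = (o - 5)*(o - 4)*(o)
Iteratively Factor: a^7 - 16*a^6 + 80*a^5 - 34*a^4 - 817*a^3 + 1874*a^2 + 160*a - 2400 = (a - 2)*(a^6 - 14*a^5 + 52*a^4 + 70*a^3 - 677*a^2 + 520*a + 1200) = (a - 5)*(a - 2)*(a^5 - 9*a^4 + 7*a^3 + 105*a^2 - 152*a - 240) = (a - 5)^2*(a - 2)*(a^4 - 4*a^3 - 13*a^2 + 40*a + 48) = (a - 5)^2*(a - 4)*(a - 2)*(a^3 - 13*a - 12) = (a - 5)^2*(a - 4)*(a - 2)*(a + 1)*(a^2 - a - 12) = (a - 5)^2*(a - 4)^2*(a - 2)*(a + 1)*(a + 3)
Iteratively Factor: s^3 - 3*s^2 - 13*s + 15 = (s + 3)*(s^2 - 6*s + 5) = (s - 1)*(s + 3)*(s - 5)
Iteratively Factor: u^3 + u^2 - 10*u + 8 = (u + 4)*(u^2 - 3*u + 2) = (u - 1)*(u + 4)*(u - 2)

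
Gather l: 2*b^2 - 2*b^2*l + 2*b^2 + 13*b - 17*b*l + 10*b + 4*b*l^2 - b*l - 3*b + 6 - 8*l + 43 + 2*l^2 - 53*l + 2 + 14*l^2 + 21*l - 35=4*b^2 + 20*b + l^2*(4*b + 16) + l*(-2*b^2 - 18*b - 40) + 16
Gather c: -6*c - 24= -6*c - 24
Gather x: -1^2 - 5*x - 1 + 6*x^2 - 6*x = 6*x^2 - 11*x - 2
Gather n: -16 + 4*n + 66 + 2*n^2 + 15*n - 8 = 2*n^2 + 19*n + 42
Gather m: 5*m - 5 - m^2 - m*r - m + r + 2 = -m^2 + m*(4 - r) + r - 3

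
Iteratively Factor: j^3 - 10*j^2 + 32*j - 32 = (j - 4)*(j^2 - 6*j + 8) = (j - 4)*(j - 2)*(j - 4)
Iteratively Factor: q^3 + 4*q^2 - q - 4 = (q + 4)*(q^2 - 1) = (q - 1)*(q + 4)*(q + 1)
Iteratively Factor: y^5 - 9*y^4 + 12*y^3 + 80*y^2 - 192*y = (y + 3)*(y^4 - 12*y^3 + 48*y^2 - 64*y) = (y - 4)*(y + 3)*(y^3 - 8*y^2 + 16*y) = y*(y - 4)*(y + 3)*(y^2 - 8*y + 16) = y*(y - 4)^2*(y + 3)*(y - 4)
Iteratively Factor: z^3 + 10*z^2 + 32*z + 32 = (z + 2)*(z^2 + 8*z + 16) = (z + 2)*(z + 4)*(z + 4)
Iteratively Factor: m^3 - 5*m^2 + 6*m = (m - 2)*(m^2 - 3*m) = m*(m - 2)*(m - 3)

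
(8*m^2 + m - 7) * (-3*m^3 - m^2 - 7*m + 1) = -24*m^5 - 11*m^4 - 36*m^3 + 8*m^2 + 50*m - 7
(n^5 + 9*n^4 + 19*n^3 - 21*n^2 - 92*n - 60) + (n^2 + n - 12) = n^5 + 9*n^4 + 19*n^3 - 20*n^2 - 91*n - 72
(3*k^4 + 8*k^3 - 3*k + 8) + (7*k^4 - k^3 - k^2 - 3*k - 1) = 10*k^4 + 7*k^3 - k^2 - 6*k + 7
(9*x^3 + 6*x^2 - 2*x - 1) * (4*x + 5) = 36*x^4 + 69*x^3 + 22*x^2 - 14*x - 5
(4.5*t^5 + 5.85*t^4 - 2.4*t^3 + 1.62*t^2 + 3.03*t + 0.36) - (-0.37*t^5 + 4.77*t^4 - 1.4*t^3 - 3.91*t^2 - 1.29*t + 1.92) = 4.87*t^5 + 1.08*t^4 - 1.0*t^3 + 5.53*t^2 + 4.32*t - 1.56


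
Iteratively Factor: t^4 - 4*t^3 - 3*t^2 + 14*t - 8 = (t - 4)*(t^3 - 3*t + 2) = (t - 4)*(t + 2)*(t^2 - 2*t + 1) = (t - 4)*(t - 1)*(t + 2)*(t - 1)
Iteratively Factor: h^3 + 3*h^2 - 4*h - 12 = (h + 2)*(h^2 + h - 6) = (h + 2)*(h + 3)*(h - 2)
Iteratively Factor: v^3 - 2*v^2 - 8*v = (v)*(v^2 - 2*v - 8) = v*(v + 2)*(v - 4)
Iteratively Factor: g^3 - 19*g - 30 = (g + 2)*(g^2 - 2*g - 15) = (g + 2)*(g + 3)*(g - 5)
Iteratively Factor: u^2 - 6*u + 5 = (u - 5)*(u - 1)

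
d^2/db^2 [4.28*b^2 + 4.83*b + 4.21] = 8.56000000000000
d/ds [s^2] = 2*s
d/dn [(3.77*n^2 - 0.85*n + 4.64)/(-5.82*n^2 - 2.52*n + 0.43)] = (-14.4474*n^2 + 57.2518*n + 11.3273)/(33.8724*n^4 + 29.3328*n^3 + 1.3452*n^2 - 2.1672*n + 0.1849)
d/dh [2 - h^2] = -2*h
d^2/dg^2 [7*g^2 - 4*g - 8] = 14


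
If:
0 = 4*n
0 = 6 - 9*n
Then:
No Solution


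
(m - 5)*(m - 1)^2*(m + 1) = m^4 - 6*m^3 + 4*m^2 + 6*m - 5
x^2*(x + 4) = x^3 + 4*x^2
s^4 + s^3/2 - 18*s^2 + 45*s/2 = s*(s - 3)*(s - 3/2)*(s + 5)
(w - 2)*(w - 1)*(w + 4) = w^3 + w^2 - 10*w + 8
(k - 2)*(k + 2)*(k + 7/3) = k^3 + 7*k^2/3 - 4*k - 28/3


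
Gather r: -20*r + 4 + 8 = 12 - 20*r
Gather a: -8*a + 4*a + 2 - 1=1 - 4*a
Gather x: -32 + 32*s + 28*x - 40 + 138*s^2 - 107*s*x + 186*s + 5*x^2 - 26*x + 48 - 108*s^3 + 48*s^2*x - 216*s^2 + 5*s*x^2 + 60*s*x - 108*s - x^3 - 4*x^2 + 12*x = -108*s^3 - 78*s^2 + 110*s - x^3 + x^2*(5*s + 1) + x*(48*s^2 - 47*s + 14) - 24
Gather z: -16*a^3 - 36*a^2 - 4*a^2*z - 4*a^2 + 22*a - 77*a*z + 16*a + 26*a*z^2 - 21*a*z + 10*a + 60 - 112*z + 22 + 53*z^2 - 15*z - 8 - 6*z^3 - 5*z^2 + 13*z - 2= -16*a^3 - 40*a^2 + 48*a - 6*z^3 + z^2*(26*a + 48) + z*(-4*a^2 - 98*a - 114) + 72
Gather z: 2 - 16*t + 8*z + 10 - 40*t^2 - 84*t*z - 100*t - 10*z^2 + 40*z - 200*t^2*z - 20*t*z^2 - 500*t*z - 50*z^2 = -40*t^2 - 116*t + z^2*(-20*t - 60) + z*(-200*t^2 - 584*t + 48) + 12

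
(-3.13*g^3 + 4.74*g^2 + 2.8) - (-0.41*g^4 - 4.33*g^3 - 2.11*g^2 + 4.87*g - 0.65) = 0.41*g^4 + 1.2*g^3 + 6.85*g^2 - 4.87*g + 3.45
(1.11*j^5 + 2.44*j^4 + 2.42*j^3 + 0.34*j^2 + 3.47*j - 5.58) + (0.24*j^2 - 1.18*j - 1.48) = 1.11*j^5 + 2.44*j^4 + 2.42*j^3 + 0.58*j^2 + 2.29*j - 7.06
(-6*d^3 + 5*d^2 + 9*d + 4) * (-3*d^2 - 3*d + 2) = 18*d^5 + 3*d^4 - 54*d^3 - 29*d^2 + 6*d + 8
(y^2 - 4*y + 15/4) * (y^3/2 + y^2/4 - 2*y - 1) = y^5/2 - 7*y^4/4 - 9*y^3/8 + 127*y^2/16 - 7*y/2 - 15/4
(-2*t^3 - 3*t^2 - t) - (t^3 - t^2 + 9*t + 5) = -3*t^3 - 2*t^2 - 10*t - 5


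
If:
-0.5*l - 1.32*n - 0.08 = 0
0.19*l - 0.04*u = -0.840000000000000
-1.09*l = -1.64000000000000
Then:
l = 1.50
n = -0.63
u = 28.15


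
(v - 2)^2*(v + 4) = v^3 - 12*v + 16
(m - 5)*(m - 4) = m^2 - 9*m + 20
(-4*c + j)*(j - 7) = -4*c*j + 28*c + j^2 - 7*j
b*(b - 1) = b^2 - b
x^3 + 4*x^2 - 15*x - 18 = (x - 3)*(x + 1)*(x + 6)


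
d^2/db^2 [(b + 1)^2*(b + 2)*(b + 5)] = 12*b^2 + 54*b + 50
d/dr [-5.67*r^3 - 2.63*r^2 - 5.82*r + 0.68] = -17.01*r^2 - 5.26*r - 5.82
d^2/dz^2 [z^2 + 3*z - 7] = 2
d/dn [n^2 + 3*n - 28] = 2*n + 3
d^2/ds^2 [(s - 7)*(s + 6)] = 2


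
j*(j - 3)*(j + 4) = j^3 + j^2 - 12*j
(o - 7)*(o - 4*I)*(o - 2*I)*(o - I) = o^4 - 7*o^3 - 7*I*o^3 - 14*o^2 + 49*I*o^2 + 98*o + 8*I*o - 56*I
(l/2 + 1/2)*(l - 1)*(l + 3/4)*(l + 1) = l^4/2 + 7*l^3/8 - l^2/8 - 7*l/8 - 3/8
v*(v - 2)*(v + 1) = v^3 - v^2 - 2*v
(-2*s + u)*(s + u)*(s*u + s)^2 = -2*s^4*u^2 - 4*s^4*u - 2*s^4 - s^3*u^3 - 2*s^3*u^2 - s^3*u + s^2*u^4 + 2*s^2*u^3 + s^2*u^2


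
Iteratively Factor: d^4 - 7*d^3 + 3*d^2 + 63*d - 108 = (d + 3)*(d^3 - 10*d^2 + 33*d - 36) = (d - 3)*(d + 3)*(d^2 - 7*d + 12) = (d - 3)^2*(d + 3)*(d - 4)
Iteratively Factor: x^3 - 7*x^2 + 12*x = (x - 4)*(x^2 - 3*x) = (x - 4)*(x - 3)*(x)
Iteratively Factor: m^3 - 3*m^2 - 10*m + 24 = (m - 4)*(m^2 + m - 6) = (m - 4)*(m - 2)*(m + 3)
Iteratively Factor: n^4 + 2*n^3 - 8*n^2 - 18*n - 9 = (n + 3)*(n^3 - n^2 - 5*n - 3) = (n - 3)*(n + 3)*(n^2 + 2*n + 1) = (n - 3)*(n + 1)*(n + 3)*(n + 1)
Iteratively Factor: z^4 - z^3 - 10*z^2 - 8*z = (z + 2)*(z^3 - 3*z^2 - 4*z) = (z + 1)*(z + 2)*(z^2 - 4*z) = (z - 4)*(z + 1)*(z + 2)*(z)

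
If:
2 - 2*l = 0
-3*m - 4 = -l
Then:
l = 1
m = -1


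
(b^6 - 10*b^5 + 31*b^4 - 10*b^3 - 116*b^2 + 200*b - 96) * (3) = 3*b^6 - 30*b^5 + 93*b^4 - 30*b^3 - 348*b^2 + 600*b - 288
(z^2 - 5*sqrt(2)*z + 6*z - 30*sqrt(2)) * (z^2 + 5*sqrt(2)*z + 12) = z^4 + 6*z^3 - 38*z^2 - 228*z - 60*sqrt(2)*z - 360*sqrt(2)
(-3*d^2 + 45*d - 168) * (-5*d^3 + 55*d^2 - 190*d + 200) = 15*d^5 - 390*d^4 + 3885*d^3 - 18390*d^2 + 40920*d - 33600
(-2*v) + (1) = 1 - 2*v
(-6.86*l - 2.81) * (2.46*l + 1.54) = -16.8756*l^2 - 17.477*l - 4.3274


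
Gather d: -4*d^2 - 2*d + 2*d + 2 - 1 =1 - 4*d^2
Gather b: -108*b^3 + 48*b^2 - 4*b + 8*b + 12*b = -108*b^3 + 48*b^2 + 16*b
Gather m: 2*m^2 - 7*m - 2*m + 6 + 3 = 2*m^2 - 9*m + 9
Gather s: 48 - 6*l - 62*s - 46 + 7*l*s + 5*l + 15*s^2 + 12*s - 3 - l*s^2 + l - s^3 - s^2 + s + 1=-s^3 + s^2*(14 - l) + s*(7*l - 49)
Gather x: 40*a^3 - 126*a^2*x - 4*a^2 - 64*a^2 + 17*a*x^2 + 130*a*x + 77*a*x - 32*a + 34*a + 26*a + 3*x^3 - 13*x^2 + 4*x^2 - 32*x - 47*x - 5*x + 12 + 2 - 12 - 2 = 40*a^3 - 68*a^2 + 28*a + 3*x^3 + x^2*(17*a - 9) + x*(-126*a^2 + 207*a - 84)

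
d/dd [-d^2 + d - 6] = 1 - 2*d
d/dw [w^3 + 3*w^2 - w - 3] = 3*w^2 + 6*w - 1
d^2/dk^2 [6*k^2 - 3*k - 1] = 12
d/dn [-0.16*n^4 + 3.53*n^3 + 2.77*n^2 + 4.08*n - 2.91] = -0.64*n^3 + 10.59*n^2 + 5.54*n + 4.08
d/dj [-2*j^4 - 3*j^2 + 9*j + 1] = -8*j^3 - 6*j + 9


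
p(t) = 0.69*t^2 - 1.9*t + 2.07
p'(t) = 1.38*t - 1.9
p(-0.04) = 2.15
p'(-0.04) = -1.96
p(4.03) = 5.62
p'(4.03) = 3.66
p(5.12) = 10.43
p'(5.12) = 5.17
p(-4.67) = 25.99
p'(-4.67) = -8.34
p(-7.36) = 53.43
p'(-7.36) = -12.06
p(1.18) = 0.79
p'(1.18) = -0.27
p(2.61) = 1.81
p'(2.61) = 1.70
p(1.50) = 0.77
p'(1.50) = 0.17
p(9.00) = 40.86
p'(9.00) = 10.52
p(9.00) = 40.86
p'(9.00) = 10.52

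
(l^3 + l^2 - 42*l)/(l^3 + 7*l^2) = (l - 6)/l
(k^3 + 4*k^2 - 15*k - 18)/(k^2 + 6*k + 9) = (k^3 + 4*k^2 - 15*k - 18)/(k^2 + 6*k + 9)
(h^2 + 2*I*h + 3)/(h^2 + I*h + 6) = (h - I)/(h - 2*I)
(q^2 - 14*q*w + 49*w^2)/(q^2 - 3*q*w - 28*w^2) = (q - 7*w)/(q + 4*w)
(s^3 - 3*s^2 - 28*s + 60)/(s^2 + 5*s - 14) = (s^2 - s - 30)/(s + 7)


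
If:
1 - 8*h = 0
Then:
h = 1/8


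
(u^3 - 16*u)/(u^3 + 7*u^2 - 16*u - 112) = u/(u + 7)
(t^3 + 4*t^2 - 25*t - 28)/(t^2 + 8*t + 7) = t - 4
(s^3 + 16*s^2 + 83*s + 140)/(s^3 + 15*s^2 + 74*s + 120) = (s + 7)/(s + 6)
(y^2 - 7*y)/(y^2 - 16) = y*(y - 7)/(y^2 - 16)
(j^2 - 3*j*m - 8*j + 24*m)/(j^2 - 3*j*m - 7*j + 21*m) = (j - 8)/(j - 7)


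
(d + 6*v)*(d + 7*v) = d^2 + 13*d*v + 42*v^2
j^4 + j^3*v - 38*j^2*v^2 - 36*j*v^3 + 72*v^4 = (j - 6*v)*(j - v)*(j + 2*v)*(j + 6*v)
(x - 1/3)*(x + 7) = x^2 + 20*x/3 - 7/3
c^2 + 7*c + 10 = (c + 2)*(c + 5)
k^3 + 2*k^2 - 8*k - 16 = (k + 2)*(k - 2*sqrt(2))*(k + 2*sqrt(2))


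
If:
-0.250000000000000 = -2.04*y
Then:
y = 0.12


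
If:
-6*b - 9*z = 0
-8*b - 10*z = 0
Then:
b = 0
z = 0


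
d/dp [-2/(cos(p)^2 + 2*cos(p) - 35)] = -4*(cos(p) + 1)*sin(p)/(cos(p)^2 + 2*cos(p) - 35)^2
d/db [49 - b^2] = -2*b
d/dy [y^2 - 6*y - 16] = 2*y - 6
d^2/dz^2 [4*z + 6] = 0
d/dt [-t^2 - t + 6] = -2*t - 1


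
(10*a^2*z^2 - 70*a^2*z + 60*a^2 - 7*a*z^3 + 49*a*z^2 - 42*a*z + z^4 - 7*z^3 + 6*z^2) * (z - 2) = 10*a^2*z^3 - 90*a^2*z^2 + 200*a^2*z - 120*a^2 - 7*a*z^4 + 63*a*z^3 - 140*a*z^2 + 84*a*z + z^5 - 9*z^4 + 20*z^3 - 12*z^2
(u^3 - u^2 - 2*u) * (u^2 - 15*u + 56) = u^5 - 16*u^4 + 69*u^3 - 26*u^2 - 112*u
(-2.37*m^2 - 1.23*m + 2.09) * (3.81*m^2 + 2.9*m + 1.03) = -9.0297*m^4 - 11.5593*m^3 + 1.9548*m^2 + 4.7941*m + 2.1527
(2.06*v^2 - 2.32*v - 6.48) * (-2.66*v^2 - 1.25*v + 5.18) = -5.4796*v^4 + 3.5962*v^3 + 30.8076*v^2 - 3.9176*v - 33.5664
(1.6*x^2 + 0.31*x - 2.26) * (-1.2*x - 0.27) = -1.92*x^3 - 0.804*x^2 + 2.6283*x + 0.6102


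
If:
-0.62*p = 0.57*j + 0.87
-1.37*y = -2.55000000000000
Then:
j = -1.08771929824561*p - 1.52631578947368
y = 1.86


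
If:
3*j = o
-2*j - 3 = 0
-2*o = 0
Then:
No Solution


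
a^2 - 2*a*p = a*(a - 2*p)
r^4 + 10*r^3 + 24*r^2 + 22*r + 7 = (r + 1)^3*(r + 7)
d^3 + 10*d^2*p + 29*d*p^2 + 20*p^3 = (d + p)*(d + 4*p)*(d + 5*p)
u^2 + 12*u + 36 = (u + 6)^2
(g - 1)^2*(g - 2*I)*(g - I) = g^4 - 2*g^3 - 3*I*g^3 - g^2 + 6*I*g^2 + 4*g - 3*I*g - 2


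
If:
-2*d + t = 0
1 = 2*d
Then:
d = 1/2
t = 1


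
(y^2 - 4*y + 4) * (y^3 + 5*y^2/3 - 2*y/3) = y^5 - 7*y^4/3 - 10*y^3/3 + 28*y^2/3 - 8*y/3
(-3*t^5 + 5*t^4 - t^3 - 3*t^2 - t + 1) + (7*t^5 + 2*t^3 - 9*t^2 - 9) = 4*t^5 + 5*t^4 + t^3 - 12*t^2 - t - 8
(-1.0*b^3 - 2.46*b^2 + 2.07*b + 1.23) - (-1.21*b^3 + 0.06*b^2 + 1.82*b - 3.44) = 0.21*b^3 - 2.52*b^2 + 0.25*b + 4.67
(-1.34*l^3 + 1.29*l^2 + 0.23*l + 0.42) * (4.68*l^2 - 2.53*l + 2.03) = -6.2712*l^5 + 9.4274*l^4 - 4.9075*l^3 + 4.0024*l^2 - 0.5957*l + 0.8526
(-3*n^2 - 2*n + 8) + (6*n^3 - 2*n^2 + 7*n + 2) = 6*n^3 - 5*n^2 + 5*n + 10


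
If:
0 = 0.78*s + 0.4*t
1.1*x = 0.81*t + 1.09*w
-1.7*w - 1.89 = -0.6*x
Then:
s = -0.452861106455878*x - 0.767219708396179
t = 0.883079157588961*x + 1.49607843137255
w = 0.352941176470588*x - 1.11176470588235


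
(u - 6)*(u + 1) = u^2 - 5*u - 6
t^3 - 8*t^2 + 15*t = t*(t - 5)*(t - 3)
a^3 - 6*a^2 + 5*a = a*(a - 5)*(a - 1)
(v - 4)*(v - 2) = v^2 - 6*v + 8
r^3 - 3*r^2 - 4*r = r*(r - 4)*(r + 1)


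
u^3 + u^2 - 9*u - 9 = (u - 3)*(u + 1)*(u + 3)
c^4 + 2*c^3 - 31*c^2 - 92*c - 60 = (c - 6)*(c + 1)*(c + 2)*(c + 5)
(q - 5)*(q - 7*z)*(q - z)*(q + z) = q^4 - 7*q^3*z - 5*q^3 - q^2*z^2 + 35*q^2*z + 7*q*z^3 + 5*q*z^2 - 35*z^3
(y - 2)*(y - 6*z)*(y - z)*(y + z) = y^4 - 6*y^3*z - 2*y^3 - y^2*z^2 + 12*y^2*z + 6*y*z^3 + 2*y*z^2 - 12*z^3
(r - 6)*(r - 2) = r^2 - 8*r + 12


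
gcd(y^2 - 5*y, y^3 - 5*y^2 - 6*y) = y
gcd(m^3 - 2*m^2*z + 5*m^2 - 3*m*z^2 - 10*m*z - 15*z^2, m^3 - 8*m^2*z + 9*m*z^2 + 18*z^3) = -m^2 + 2*m*z + 3*z^2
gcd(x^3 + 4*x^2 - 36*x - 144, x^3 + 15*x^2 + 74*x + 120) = x^2 + 10*x + 24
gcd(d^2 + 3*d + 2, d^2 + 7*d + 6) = d + 1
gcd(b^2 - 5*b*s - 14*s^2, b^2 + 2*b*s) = b + 2*s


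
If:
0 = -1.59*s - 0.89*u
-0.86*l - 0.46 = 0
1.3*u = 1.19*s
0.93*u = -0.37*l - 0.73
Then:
No Solution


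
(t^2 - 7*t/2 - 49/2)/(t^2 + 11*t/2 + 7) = (t - 7)/(t + 2)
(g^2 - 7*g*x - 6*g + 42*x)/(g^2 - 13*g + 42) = (g - 7*x)/(g - 7)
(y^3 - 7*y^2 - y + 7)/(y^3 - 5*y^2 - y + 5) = (y - 7)/(y - 5)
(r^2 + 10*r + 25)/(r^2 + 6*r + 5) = (r + 5)/(r + 1)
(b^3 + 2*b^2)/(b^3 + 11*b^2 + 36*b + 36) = b^2/(b^2 + 9*b + 18)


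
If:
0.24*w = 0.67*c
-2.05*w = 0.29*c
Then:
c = 0.00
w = 0.00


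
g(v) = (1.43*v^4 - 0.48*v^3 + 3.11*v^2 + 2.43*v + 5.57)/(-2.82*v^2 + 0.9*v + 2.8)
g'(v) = (5.64*v - 0.9)*(1.43*v^4 - 0.48*v^3 + 3.11*v^2 + 2.43*v + 5.57)/(-2.82*v^2 + 0.9*v + 2.8)^2 + (5.72*v^3 - 1.44*v^2 + 6.22*v + 2.43)/(-2.82*v^2 + 0.9*v + 2.8)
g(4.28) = -11.45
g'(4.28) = -4.11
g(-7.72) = -31.78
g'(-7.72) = 7.84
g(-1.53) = -3.61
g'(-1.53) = -0.67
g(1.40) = -13.12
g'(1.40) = 46.18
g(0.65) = 3.91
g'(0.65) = 8.33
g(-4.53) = -11.92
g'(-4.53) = 4.59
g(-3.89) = -9.20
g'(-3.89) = 3.92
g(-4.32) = -10.98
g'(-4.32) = 4.38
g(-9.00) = -42.65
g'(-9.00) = 9.14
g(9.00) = -42.81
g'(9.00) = -9.09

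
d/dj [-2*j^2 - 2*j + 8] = -4*j - 2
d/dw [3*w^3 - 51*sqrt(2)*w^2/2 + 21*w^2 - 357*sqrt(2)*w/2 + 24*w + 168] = 9*w^2 - 51*sqrt(2)*w + 42*w - 357*sqrt(2)/2 + 24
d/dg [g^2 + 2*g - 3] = 2*g + 2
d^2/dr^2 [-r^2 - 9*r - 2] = -2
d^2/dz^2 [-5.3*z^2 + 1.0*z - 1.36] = -10.6000000000000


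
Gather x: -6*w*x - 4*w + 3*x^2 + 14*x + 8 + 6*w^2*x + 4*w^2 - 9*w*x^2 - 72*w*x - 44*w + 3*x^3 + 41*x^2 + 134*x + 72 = 4*w^2 - 48*w + 3*x^3 + x^2*(44 - 9*w) + x*(6*w^2 - 78*w + 148) + 80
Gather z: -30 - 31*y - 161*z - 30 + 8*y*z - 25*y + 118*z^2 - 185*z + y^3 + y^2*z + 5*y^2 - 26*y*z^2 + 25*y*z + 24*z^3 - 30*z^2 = y^3 + 5*y^2 - 56*y + 24*z^3 + z^2*(88 - 26*y) + z*(y^2 + 33*y - 346) - 60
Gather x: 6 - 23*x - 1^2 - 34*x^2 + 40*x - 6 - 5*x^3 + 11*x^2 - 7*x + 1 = -5*x^3 - 23*x^2 + 10*x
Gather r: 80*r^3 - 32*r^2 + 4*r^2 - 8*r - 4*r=80*r^3 - 28*r^2 - 12*r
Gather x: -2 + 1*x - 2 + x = 2*x - 4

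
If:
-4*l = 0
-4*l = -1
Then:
No Solution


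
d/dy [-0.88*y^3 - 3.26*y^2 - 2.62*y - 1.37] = -2.64*y^2 - 6.52*y - 2.62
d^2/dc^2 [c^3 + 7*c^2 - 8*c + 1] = 6*c + 14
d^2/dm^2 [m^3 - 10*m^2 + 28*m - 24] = 6*m - 20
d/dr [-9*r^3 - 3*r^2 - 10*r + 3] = -27*r^2 - 6*r - 10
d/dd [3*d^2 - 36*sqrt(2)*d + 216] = 6*d - 36*sqrt(2)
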